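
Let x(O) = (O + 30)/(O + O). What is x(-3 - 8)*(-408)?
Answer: 3876/11 ≈ 352.36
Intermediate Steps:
x(O) = (30 + O)/(2*O) (x(O) = (30 + O)/((2*O)) = (30 + O)*(1/(2*O)) = (30 + O)/(2*O))
x(-3 - 8)*(-408) = ((30 + (-3 - 8))/(2*(-3 - 8)))*(-408) = ((½)*(30 - 11)/(-11))*(-408) = ((½)*(-1/11)*19)*(-408) = -19/22*(-408) = 3876/11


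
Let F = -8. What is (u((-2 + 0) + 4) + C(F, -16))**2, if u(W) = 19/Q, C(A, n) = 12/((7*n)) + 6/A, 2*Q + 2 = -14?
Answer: 32761/3136 ≈ 10.447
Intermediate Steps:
Q = -8 (Q = -1 + (1/2)*(-14) = -1 - 7 = -8)
C(A, n) = 6/A + 12/(7*n) (C(A, n) = 12*(1/(7*n)) + 6/A = 12/(7*n) + 6/A = 6/A + 12/(7*n))
u(W) = -19/8 (u(W) = 19/(-8) = 19*(-1/8) = -19/8)
(u((-2 + 0) + 4) + C(F, -16))**2 = (-19/8 + (6/(-8) + (12/7)/(-16)))**2 = (-19/8 + (6*(-1/8) + (12/7)*(-1/16)))**2 = (-19/8 + (-3/4 - 3/28))**2 = (-19/8 - 6/7)**2 = (-181/56)**2 = 32761/3136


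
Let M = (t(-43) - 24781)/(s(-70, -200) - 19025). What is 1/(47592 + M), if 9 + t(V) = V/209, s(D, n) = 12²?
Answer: 3946129/187809352521 ≈ 2.1011e-5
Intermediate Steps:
s(D, n) = 144
t(V) = -9 + V/209
M = 5181153/3946129 (M = ((-9 + (1/209)*(-43)) - 24781)/(144 - 19025) = ((-9 - 43/209) - 24781)/(-18881) = (-1924/209 - 24781)*(-1/18881) = -5181153/209*(-1/18881) = 5181153/3946129 ≈ 1.3130)
1/(47592 + M) = 1/(47592 + 5181153/3946129) = 1/(187809352521/3946129) = 3946129/187809352521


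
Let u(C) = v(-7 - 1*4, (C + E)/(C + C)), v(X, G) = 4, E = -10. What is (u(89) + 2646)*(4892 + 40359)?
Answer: 119915150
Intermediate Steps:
u(C) = 4
(u(89) + 2646)*(4892 + 40359) = (4 + 2646)*(4892 + 40359) = 2650*45251 = 119915150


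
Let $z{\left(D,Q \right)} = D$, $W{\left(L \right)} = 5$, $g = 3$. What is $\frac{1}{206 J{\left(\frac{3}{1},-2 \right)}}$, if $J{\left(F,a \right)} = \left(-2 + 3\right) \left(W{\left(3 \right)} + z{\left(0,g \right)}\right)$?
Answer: $\frac{1}{1030} \approx 0.00097087$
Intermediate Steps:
$J{\left(F,a \right)} = 5$ ($J{\left(F,a \right)} = \left(-2 + 3\right) \left(5 + 0\right) = 1 \cdot 5 = 5$)
$\frac{1}{206 J{\left(\frac{3}{1},-2 \right)}} = \frac{1}{206 \cdot 5} = \frac{1}{1030}$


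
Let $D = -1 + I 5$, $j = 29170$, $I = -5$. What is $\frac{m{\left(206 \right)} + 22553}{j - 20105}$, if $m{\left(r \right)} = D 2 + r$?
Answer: $\frac{22707}{9065} \approx 2.5049$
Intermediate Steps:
$D = -26$ ($D = -1 - 25 = -26$)
$m{\left(r \right)} = -52 + r$ ($m{\left(r \right)} = \left(-26\right) 2 + r = -52 + r$)
$\frac{m{\left(206 \right)} + 22553}{j - 20105} = \frac{\left(-52 + 206\right) + 22553}{29170 - 20105} = \frac{154 + 22553}{9065} = 22707 \cdot \frac{1}{9065} = \frac{22707}{9065}$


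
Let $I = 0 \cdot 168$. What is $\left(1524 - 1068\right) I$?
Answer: $0$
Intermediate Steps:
$I = 0$
$\left(1524 - 1068\right) I = \left(1524 - 1068\right) 0 = 456 \cdot 0 = 0$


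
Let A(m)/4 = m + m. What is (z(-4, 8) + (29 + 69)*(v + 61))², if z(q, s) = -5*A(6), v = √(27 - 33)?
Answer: 32867020 + 1124648*I*√6 ≈ 3.2867e+7 + 2.7548e+6*I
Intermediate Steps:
A(m) = 8*m (A(m) = 4*(m + m) = 4*(2*m) = 8*m)
v = I*√6 (v = √(-6) = I*√6 ≈ 2.4495*I)
z(q, s) = -240 (z(q, s) = -40*6 = -5*48 = -240)
(z(-4, 8) + (29 + 69)*(v + 61))² = (-240 + (29 + 69)*(I*√6 + 61))² = (-240 + 98*(61 + I*√6))² = (-240 + (5978 + 98*I*√6))² = (5738 + 98*I*√6)²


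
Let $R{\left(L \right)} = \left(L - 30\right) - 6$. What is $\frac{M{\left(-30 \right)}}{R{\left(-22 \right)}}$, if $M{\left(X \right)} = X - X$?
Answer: $0$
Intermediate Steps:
$R{\left(L \right)} = -36 + L$ ($R{\left(L \right)} = \left(-30 + L\right) - 6 = -36 + L$)
$M{\left(X \right)} = 0$
$\frac{M{\left(-30 \right)}}{R{\left(-22 \right)}} = \frac{0}{-36 - 22} = \frac{0}{-58} = 0 \left(- \frac{1}{58}\right) = 0$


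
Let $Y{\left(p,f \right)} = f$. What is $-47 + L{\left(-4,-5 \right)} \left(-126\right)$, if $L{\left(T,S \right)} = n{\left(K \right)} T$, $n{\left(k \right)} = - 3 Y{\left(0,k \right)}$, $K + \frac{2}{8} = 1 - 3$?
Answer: $3355$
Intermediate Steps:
$K = - \frac{9}{4}$ ($K = - \frac{1}{4} + \left(1 - 3\right) = - \frac{1}{4} - 2 = - \frac{9}{4} \approx -2.25$)
$n{\left(k \right)} = - 3 k$
$L{\left(T,S \right)} = \frac{27 T}{4}$ ($L{\left(T,S \right)} = \left(-3\right) \left(- \frac{9}{4}\right) T = \frac{27 T}{4}$)
$-47 + L{\left(-4,-5 \right)} \left(-126\right) = -47 + \frac{27}{4} \left(-4\right) \left(-126\right) = -47 - -3402 = -47 + 3402 = 3355$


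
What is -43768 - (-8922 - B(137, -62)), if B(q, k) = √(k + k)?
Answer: -34846 + 2*I*√31 ≈ -34846.0 + 11.136*I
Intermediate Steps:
B(q, k) = √2*√k (B(q, k) = √(2*k) = √2*√k)
-43768 - (-8922 - B(137, -62)) = -43768 - (-8922 - √2*√(-62)) = -43768 - (-8922 - √2*I*√62) = -43768 - (-8922 - 2*I*√31) = -43768 + (8922 + 2*I*√31) = -34846 + 2*I*√31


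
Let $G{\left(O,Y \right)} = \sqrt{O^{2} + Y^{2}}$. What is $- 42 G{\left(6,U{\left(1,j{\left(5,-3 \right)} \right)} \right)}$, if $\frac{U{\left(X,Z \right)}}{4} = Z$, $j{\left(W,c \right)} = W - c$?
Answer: $- 84 \sqrt{265} \approx -1367.4$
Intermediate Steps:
$U{\left(X,Z \right)} = 4 Z$
$- 42 G{\left(6,U{\left(1,j{\left(5,-3 \right)} \right)} \right)} = - 42 \sqrt{6^{2} + \left(4 \left(5 - -3\right)\right)^{2}} = - 42 \sqrt{36 + \left(4 \left(5 + 3\right)\right)^{2}} = - 42 \sqrt{36 + \left(4 \cdot 8\right)^{2}} = - 42 \sqrt{36 + 32^{2}} = - 42 \sqrt{36 + 1024} = - 42 \sqrt{1060} = - 42 \cdot 2 \sqrt{265} = - 84 \sqrt{265}$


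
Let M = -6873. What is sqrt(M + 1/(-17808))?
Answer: I*sqrt(136224950505)/4452 ≈ 82.904*I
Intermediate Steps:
sqrt(M + 1/(-17808)) = sqrt(-6873 + 1/(-17808)) = sqrt(-6873 - 1/17808) = sqrt(-122394385/17808) = I*sqrt(136224950505)/4452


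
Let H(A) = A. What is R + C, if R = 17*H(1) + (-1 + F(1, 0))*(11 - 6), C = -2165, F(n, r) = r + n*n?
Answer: -2148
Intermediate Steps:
F(n, r) = r + n**2
R = 17 (R = 17*1 + (-1 + (0 + 1**2))*(11 - 6) = 17 + (-1 + (0 + 1))*5 = 17 + (-1 + 1)*5 = 17 + 0*5 = 17 + 0 = 17)
R + C = 17 - 2165 = -2148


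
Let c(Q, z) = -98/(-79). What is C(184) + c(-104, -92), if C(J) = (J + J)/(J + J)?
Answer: 177/79 ≈ 2.2405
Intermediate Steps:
c(Q, z) = 98/79 (c(Q, z) = -98*(-1/79) = 98/79)
C(J) = 1 (C(J) = (2*J)/((2*J)) = (2*J)*(1/(2*J)) = 1)
C(184) + c(-104, -92) = 1 + 98/79 = 177/79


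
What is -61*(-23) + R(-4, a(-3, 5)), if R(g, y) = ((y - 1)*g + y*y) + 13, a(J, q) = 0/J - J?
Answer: 1417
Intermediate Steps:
a(J, q) = -J (a(J, q) = 0 - J = -J)
R(g, y) = 13 + y² + g*(-1 + y) (R(g, y) = ((-1 + y)*g + y²) + 13 = (g*(-1 + y) + y²) + 13 = (y² + g*(-1 + y)) + 13 = 13 + y² + g*(-1 + y))
-61*(-23) + R(-4, a(-3, 5)) = -61*(-23) + (13 + (-1*(-3))² - 1*(-4) - (-4)*(-3)) = 1403 + (13 + 3² + 4 - 4*3) = 1403 + (13 + 9 + 4 - 12) = 1403 + 14 = 1417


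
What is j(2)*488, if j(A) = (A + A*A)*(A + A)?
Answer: 11712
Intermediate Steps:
j(A) = 2*A*(A + A²) (j(A) = (A + A²)*(2*A) = 2*A*(A + A²))
j(2)*488 = (2*2²*(1 + 2))*488 = (2*4*3)*488 = 24*488 = 11712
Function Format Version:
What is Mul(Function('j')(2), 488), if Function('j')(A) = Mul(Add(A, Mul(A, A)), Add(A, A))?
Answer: 11712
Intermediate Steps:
Function('j')(A) = Mul(2, A, Add(A, Pow(A, 2))) (Function('j')(A) = Mul(Add(A, Pow(A, 2)), Mul(2, A)) = Mul(2, A, Add(A, Pow(A, 2))))
Mul(Function('j')(2), 488) = Mul(Mul(2, Pow(2, 2), Add(1, 2)), 488) = Mul(Mul(2, 4, 3), 488) = Mul(24, 488) = 11712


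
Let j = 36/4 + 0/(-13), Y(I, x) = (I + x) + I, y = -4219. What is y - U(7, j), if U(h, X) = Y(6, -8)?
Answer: -4223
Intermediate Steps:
Y(I, x) = x + 2*I
j = 9 (j = 36*(¼) + 0*(-1/13) = 9 + 0 = 9)
U(h, X) = 4 (U(h, X) = -8 + 2*6 = -8 + 12 = 4)
y - U(7, j) = -4219 - 1*4 = -4219 - 4 = -4223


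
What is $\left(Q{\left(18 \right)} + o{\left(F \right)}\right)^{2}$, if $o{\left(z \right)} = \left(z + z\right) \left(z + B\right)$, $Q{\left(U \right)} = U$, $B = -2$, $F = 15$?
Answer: $166464$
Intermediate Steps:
$o{\left(z \right)} = 2 z \left(-2 + z\right)$ ($o{\left(z \right)} = \left(z + z\right) \left(z - 2\right) = 2 z \left(-2 + z\right)$)
$\left(Q{\left(18 \right)} + o{\left(F \right)}\right)^{2} = \left(18 + 2 \cdot 15 \left(-2 + 15\right)\right)^{2} = \left(18 + 2 \cdot 15 \cdot 13\right)^{2} = \left(18 + 390\right)^{2} = 408^{2} = 166464$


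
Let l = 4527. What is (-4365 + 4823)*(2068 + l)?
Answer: 3020510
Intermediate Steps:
(-4365 + 4823)*(2068 + l) = (-4365 + 4823)*(2068 + 4527) = 458*6595 = 3020510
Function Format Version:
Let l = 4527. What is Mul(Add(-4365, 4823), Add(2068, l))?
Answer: 3020510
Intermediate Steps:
Mul(Add(-4365, 4823), Add(2068, l)) = Mul(Add(-4365, 4823), Add(2068, 4527)) = Mul(458, 6595) = 3020510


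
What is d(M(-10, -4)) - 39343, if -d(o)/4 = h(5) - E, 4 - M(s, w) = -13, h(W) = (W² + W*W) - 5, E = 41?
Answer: -39359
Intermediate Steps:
h(W) = -5 + 2*W² (h(W) = (W² + W²) - 5 = 2*W² - 5 = -5 + 2*W²)
M(s, w) = 17 (M(s, w) = 4 - 1*(-13) = 4 + 13 = 17)
d(o) = -16 (d(o) = -4*((-5 + 2*5²) - 1*41) = -4*((-5 + 2*25) - 41) = -4*((-5 + 50) - 41) = -4*(45 - 41) = -4*4 = -16)
d(M(-10, -4)) - 39343 = -16 - 39343 = -39359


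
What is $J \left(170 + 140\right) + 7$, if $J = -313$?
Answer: $-97023$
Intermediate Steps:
$J \left(170 + 140\right) + 7 = - 313 \left(170 + 140\right) + 7 = \left(-313\right) 310 + 7 = -97030 + 7 = -97023$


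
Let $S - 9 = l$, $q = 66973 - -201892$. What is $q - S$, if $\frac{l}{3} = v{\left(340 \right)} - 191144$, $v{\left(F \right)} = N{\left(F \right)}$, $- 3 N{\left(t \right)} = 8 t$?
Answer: $845008$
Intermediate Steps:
$N{\left(t \right)} = - \frac{8 t}{3}$
$q = 268865$ ($q = 66973 + 201892 = 268865$)
$v{\left(F \right)} = - \frac{8 F}{3}$
$l = -576152$ ($l = 3 \left(\left(- \frac{8}{3}\right) 340 - 191144\right) = 3 \left(- \frac{2720}{3} - 191144\right) = 3 \left(- \frac{576152}{3}\right) = -576152$)
$S = -576143$ ($S = 9 - 576152 = -576143$)
$q - S = 268865 - -576143 = 268865 + 576143 = 845008$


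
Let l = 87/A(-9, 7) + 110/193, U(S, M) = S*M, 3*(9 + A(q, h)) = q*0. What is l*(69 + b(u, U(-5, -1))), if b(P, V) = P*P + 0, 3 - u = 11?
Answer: -700511/579 ≈ -1209.9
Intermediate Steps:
A(q, h) = -9 (A(q, h) = -9 + (q*0)/3 = -9 + (⅓)*0 = -9 + 0 = -9)
U(S, M) = M*S
u = -8 (u = 3 - 1*11 = 3 - 11 = -8)
b(P, V) = P² (b(P, V) = P² + 0 = P²)
l = -5267/579 (l = 87/(-9) + 110/193 = 87*(-⅑) + 110*(1/193) = -29/3 + 110/193 = -5267/579 ≈ -9.0967)
l*(69 + b(u, U(-5, -1))) = -5267*(69 + (-8)²)/579 = -5267*(69 + 64)/579 = -5267/579*133 = -700511/579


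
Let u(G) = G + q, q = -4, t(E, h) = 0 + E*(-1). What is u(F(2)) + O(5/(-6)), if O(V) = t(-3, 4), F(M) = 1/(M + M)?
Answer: -¾ ≈ -0.75000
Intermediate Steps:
t(E, h) = -E (t(E, h) = 0 - E = -E)
F(M) = 1/(2*M)
O(V) = 3 (O(V) = -1*(-3) = 3)
u(G) = -4 + G (u(G) = G - 4 = -4 + G)
u(F(2)) + O(5/(-6)) = (-4 + (½)/2) + 3 = (-4 + (½)*(½)) + 3 = (-4 + ¼) + 3 = -15/4 + 3 = -¾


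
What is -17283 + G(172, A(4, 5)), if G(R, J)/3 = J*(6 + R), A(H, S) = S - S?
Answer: -17283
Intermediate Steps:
A(H, S) = 0
G(R, J) = 3*J*(6 + R) (G(R, J) = 3*(J*(6 + R)) = 3*J*(6 + R))
-17283 + G(172, A(4, 5)) = -17283 + 3*0*(6 + 172) = -17283 + 3*0*178 = -17283 + 0 = -17283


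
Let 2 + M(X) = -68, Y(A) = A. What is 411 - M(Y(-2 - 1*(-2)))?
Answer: 481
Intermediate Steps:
M(X) = -70 (M(X) = -2 - 68 = -70)
411 - M(Y(-2 - 1*(-2))) = 411 - 1*(-70) = 411 + 70 = 481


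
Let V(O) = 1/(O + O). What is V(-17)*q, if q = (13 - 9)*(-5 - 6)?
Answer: 22/17 ≈ 1.2941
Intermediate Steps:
V(O) = 1/(2*O)
q = -44 (q = 4*(-11) = -44)
V(-17)*q = ((½)/(-17))*(-44) = ((½)*(-1/17))*(-44) = -1/34*(-44) = 22/17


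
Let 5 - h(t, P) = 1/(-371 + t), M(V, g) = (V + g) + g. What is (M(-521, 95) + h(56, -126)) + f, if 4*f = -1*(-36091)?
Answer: 10957909/1260 ≈ 8696.8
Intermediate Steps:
M(V, g) = V + 2*g
h(t, P) = 5 - 1/(-371 + t)
f = 36091/4 (f = (-1*(-36091))/4 = (¼)*36091 = 36091/4 ≈ 9022.8)
(M(-521, 95) + h(56, -126)) + f = ((-521 + 2*95) + (-1856 + 5*56)/(-371 + 56)) + 36091/4 = ((-521 + 190) + (-1856 + 280)/(-315)) + 36091/4 = (-331 - 1/315*(-1576)) + 36091/4 = (-331 + 1576/315) + 36091/4 = -102689/315 + 36091/4 = 10957909/1260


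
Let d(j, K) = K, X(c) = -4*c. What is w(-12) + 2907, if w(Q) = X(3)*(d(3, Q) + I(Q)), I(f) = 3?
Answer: 3015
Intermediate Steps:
w(Q) = -36 - 12*Q (w(Q) = (-4*3)*(Q + 3) = -12*(3 + Q) = -36 - 12*Q)
w(-12) + 2907 = (-36 - 12*(-12)) + 2907 = (-36 + 144) + 2907 = 108 + 2907 = 3015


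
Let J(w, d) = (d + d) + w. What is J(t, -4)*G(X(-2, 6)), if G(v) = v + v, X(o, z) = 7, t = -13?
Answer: -294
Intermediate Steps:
G(v) = 2*v
J(w, d) = w + 2*d (J(w, d) = 2*d + w = w + 2*d)
J(t, -4)*G(X(-2, 6)) = (-13 + 2*(-4))*(2*7) = (-13 - 8)*14 = -21*14 = -294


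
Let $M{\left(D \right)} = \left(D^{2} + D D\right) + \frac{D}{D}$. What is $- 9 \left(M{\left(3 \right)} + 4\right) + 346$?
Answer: $139$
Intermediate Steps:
$M{\left(D \right)} = 1 + 2 D^{2}$ ($M{\left(D \right)} = \left(D^{2} + D^{2}\right) + 1 = 2 D^{2} + 1 = 1 + 2 D^{2}$)
$- 9 \left(M{\left(3 \right)} + 4\right) + 346 = - 9 \left(\left(1 + 2 \cdot 3^{2}\right) + 4\right) + 346 = - 9 \left(\left(1 + 2 \cdot 9\right) + 4\right) + 346 = - 9 \left(\left(1 + 18\right) + 4\right) + 346 = - 9 \left(19 + 4\right) + 346 = \left(-9\right) 23 + 346 = -207 + 346 = 139$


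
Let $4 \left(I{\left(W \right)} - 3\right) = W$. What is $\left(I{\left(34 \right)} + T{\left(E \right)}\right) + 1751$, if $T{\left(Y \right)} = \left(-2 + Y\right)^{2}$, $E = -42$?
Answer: $\frac{7397}{2} \approx 3698.5$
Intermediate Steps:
$I{\left(W \right)} = 3 + \frac{W}{4}$
$\left(I{\left(34 \right)} + T{\left(E \right)}\right) + 1751 = \left(\left(3 + \frac{1}{4} \cdot 34\right) + \left(-2 - 42\right)^{2}\right) + 1751 = \left(\left(3 + \frac{17}{2}\right) + \left(-44\right)^{2}\right) + 1751 = \left(\frac{23}{2} + 1936\right) + 1751 = \frac{3895}{2} + 1751 = \frac{7397}{2}$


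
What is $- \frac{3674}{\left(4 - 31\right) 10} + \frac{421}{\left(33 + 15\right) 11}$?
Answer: $\frac{342257}{23760} \approx 14.405$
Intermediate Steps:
$- \frac{3674}{\left(4 - 31\right) 10} + \frac{421}{\left(33 + 15\right) 11} = - \frac{3674}{\left(-27\right) 10} + \frac{421}{48 \cdot 11} = - \frac{3674}{-270} + \frac{421}{528} = \left(-3674\right) \left(- \frac{1}{270}\right) + 421 \cdot \frac{1}{528} = \frac{1837}{135} + \frac{421}{528} = \frac{342257}{23760}$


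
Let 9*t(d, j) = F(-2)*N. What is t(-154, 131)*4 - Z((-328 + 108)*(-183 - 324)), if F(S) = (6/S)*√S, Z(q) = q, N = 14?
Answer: -111540 - 56*I*√2/3 ≈ -1.1154e+5 - 26.399*I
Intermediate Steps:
F(S) = 6/√S
t(d, j) = -14*I*√2/3 (t(d, j) = ((6/√(-2))*14)/9 = ((6*(-I*√2/2))*14)/9 = (-3*I*√2*14)/9 = (-42*I*√2)/9 = -14*I*√2/3)
t(-154, 131)*4 - Z((-328 + 108)*(-183 - 324)) = -14*I*√2/3*4 - (-328 + 108)*(-183 - 324) = -56*I*√2/3 - (-220)*(-507) = -56*I*√2/3 - 1*111540 = -56*I*√2/3 - 111540 = -111540 - 56*I*√2/3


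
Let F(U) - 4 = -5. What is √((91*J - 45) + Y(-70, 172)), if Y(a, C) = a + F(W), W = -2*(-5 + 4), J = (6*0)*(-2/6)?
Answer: 2*I*√29 ≈ 10.77*I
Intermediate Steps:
J = 0 (J = 0*(-2*⅙) = 0*(-⅓) = 0)
W = 2 (W = -2*(-1) = 2)
F(U) = -1 (F(U) = 4 - 5 = -1)
Y(a, C) = -1 + a (Y(a, C) = a - 1 = -1 + a)
√((91*J - 45) + Y(-70, 172)) = √((91*0 - 45) + (-1 - 70)) = √((0 - 45) - 71) = √(-45 - 71) = √(-116) = 2*I*√29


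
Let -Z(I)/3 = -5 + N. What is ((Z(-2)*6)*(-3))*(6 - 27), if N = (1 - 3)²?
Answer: 1134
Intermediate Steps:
N = 4 (N = (-2)² = 4)
Z(I) = 3 (Z(I) = -3*(-5 + 4) = -3*(-1) = 3)
((Z(-2)*6)*(-3))*(6 - 27) = ((3*6)*(-3))*(6 - 27) = (18*(-3))*(-21) = -54*(-21) = 1134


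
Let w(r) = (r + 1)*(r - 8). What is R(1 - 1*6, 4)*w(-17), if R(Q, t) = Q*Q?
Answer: 10000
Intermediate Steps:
R(Q, t) = Q**2
w(r) = (1 + r)*(-8 + r)
R(1 - 1*6, 4)*w(-17) = (1 - 1*6)**2*(-8 + (-17)**2 - 7*(-17)) = (1 - 6)**2*(-8 + 289 + 119) = (-5)**2*400 = 25*400 = 10000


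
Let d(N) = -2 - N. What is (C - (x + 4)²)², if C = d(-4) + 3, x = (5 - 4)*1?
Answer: 400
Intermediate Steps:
x = 1 (x = 1*1 = 1)
C = 5 (C = (-2 - 1*(-4)) + 3 = (-2 + 4) + 3 = 2 + 3 = 5)
(C - (x + 4)²)² = (5 - (1 + 4)²)² = (5 - 1*5²)² = (5 - 1*25)² = (5 - 25)² = (-20)² = 400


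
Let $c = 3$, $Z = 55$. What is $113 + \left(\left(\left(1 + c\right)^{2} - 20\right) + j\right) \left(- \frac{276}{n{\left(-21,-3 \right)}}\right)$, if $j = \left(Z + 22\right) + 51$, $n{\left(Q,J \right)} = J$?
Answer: $11521$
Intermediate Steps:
$j = 128$ ($j = \left(55 + 22\right) + 51 = 77 + 51 = 128$)
$113 + \left(\left(\left(1 + c\right)^{2} - 20\right) + j\right) \left(- \frac{276}{n{\left(-21,-3 \right)}}\right) = 113 + \left(\left(\left(1 + 3\right)^{2} - 20\right) + 128\right) \left(- \frac{276}{-3}\right) = 113 + \left(\left(4^{2} - 20\right) + 128\right) \left(\left(-276\right) \left(- \frac{1}{3}\right)\right) = 113 + \left(\left(16 - 20\right) + 128\right) 92 = 113 + \left(-4 + 128\right) 92 = 113 + 124 \cdot 92 = 113 + 11408 = 11521$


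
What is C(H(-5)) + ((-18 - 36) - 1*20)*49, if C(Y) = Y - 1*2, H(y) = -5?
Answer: -3633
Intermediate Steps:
C(Y) = -2 + Y (C(Y) = Y - 2 = -2 + Y)
C(H(-5)) + ((-18 - 36) - 1*20)*49 = (-2 - 5) + ((-18 - 36) - 1*20)*49 = -7 + (-54 - 20)*49 = -7 - 74*49 = -7 - 3626 = -3633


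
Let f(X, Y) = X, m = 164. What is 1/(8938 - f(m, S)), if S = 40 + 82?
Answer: 1/8774 ≈ 0.00011397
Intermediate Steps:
S = 122
1/(8938 - f(m, S)) = 1/(8938 - 1*164) = 1/(8938 - 164) = 1/8774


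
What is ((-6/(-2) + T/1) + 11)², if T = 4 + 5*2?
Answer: 784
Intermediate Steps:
T = 14 (T = 4 + 10 = 14)
((-6/(-2) + T/1) + 11)² = ((-6/(-2) + 14/1) + 11)² = ((-6*(-½) + 14*1) + 11)² = ((3 + 14) + 11)² = (17 + 11)² = 28² = 784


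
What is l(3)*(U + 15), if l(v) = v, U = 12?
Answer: 81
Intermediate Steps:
l(3)*(U + 15) = 3*(12 + 15) = 3*27 = 81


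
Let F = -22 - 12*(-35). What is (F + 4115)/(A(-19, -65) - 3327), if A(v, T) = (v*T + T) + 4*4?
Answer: -4513/2141 ≈ -2.1079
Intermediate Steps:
F = 398 (F = -22 + 420 = 398)
A(v, T) = 16 + T + T*v (A(v, T) = (T*v + T) + 16 = (T + T*v) + 16 = 16 + T + T*v)
(F + 4115)/(A(-19, -65) - 3327) = (398 + 4115)/((16 - 65 - 65*(-19)) - 3327) = 4513/((16 - 65 + 1235) - 3327) = 4513/(1186 - 3327) = 4513/(-2141) = 4513*(-1/2141) = -4513/2141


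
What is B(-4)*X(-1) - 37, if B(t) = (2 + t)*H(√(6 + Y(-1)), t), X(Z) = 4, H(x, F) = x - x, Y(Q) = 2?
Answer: -37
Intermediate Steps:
H(x, F) = 0
B(t) = 0 (B(t) = (2 + t)*0 = 0)
B(-4)*X(-1) - 37 = 0*4 - 37 = 0 - 37 = -37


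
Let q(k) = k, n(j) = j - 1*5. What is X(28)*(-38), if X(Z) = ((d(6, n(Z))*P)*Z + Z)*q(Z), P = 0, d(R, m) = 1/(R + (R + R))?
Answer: -29792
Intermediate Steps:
n(j) = -5 + j (n(j) = j - 5 = -5 + j)
d(R, m) = 1/(3*R) (d(R, m) = 1/(R + 2*R) = 1/(3*R))
X(Z) = Z² (X(Z) = ((((⅓)/6)*0)*Z + Z)*Z = ((((⅓)*(⅙))*0)*Z + Z)*Z = (((1/18)*0)*Z + Z)*Z = (0*Z + Z)*Z = (0 + Z)*Z = Z*Z = Z²)
X(28)*(-38) = 28²*(-38) = 784*(-38) = -29792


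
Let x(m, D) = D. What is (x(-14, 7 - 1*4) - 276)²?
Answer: 74529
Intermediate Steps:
(x(-14, 7 - 1*4) - 276)² = ((7 - 1*4) - 276)² = ((7 - 4) - 276)² = (3 - 276)² = (-273)² = 74529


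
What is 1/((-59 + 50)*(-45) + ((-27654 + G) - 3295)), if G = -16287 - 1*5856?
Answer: -1/52687 ≈ -1.8980e-5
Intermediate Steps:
G = -22143 (G = -16287 - 5856 = -22143)
1/((-59 + 50)*(-45) + ((-27654 + G) - 3295)) = 1/((-59 + 50)*(-45) + ((-27654 - 22143) - 3295)) = 1/(-9*(-45) + (-49797 - 3295)) = 1/(405 - 53092) = 1/(-52687) = -1/52687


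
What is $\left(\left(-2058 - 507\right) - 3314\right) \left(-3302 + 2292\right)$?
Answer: $5937790$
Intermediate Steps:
$\left(\left(-2058 - 507\right) - 3314\right) \left(-3302 + 2292\right) = \left(-2565 - 3314\right) \left(-1010\right) = \left(-5879\right) \left(-1010\right) = 5937790$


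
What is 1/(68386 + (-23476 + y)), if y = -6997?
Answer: 1/37913 ≈ 2.6376e-5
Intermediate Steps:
1/(68386 + (-23476 + y)) = 1/(68386 + (-23476 - 6997)) = 1/(68386 - 30473) = 1/37913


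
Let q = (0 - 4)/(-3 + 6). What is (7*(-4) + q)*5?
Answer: -440/3 ≈ -146.67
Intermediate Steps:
q = -4/3 ≈ -1.3333
(7*(-4) + q)*5 = (7*(-4) - 4/3)*5 = (-28 - 4/3)*5 = -88/3*5 = -440/3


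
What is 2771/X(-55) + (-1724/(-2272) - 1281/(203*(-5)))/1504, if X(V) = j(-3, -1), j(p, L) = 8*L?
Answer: -42905110841/123869440 ≈ -346.37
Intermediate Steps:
X(V) = -8 (X(V) = 8*(-1) = -8)
2771/X(-55) + (-1724/(-2272) - 1281/(203*(-5)))/1504 = 2771/(-8) + (-1724/(-2272) - 1281/(203*(-5)))/1504 = 2771*(-1/8) + (-1724*(-1/2272) - 1281/(-1015))*(1/1504) = -2771/8 + (431/568 - 1281*(-1/1015))*(1/1504) = -2771/8 + (431/568 + 183/145)*(1/1504) = -2771/8 + (166439/82360)*(1/1504) = -2771/8 + 166439/123869440 = -42905110841/123869440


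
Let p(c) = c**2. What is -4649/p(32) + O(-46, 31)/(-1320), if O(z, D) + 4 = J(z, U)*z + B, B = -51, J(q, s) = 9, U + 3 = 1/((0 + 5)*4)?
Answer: -707053/168960 ≈ -4.1847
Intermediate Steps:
U = -59/20 (U = -3 + 1/((0 + 5)*4) = -3 + 1/(5*4) = -3 + 1/20 = -59/20 ≈ -2.9500)
O(z, D) = -55 + 9*z (O(z, D) = -4 + (9*z - 51) = -4 + (-51 + 9*z) = -55 + 9*z)
-4649/p(32) + O(-46, 31)/(-1320) = -4649/(32**2) + (-55 + 9*(-46))/(-1320) = -4649/1024 + (-55 - 414)*(-1/1320) = -4649*1/1024 - 469*(-1/1320) = -4649/1024 + 469/1320 = -707053/168960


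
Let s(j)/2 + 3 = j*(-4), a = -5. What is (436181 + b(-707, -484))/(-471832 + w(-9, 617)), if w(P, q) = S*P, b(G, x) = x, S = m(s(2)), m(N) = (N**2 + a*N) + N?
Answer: -435697/476980 ≈ -0.91345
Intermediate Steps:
s(j) = -6 - 8*j (s(j) = -6 + 2*(j*(-4)) = -6 + 2*(-4*j) = -6 - 8*j)
m(N) = N**2 - 4*N (m(N) = (N**2 - 5*N) + N = N**2 - 4*N)
S = 572 (S = (-6 - 8*2)*(-4 + (-6 - 8*2)) = (-6 - 16)*(-4 + (-6 - 16)) = -22*(-4 - 22) = -22*(-26) = 572)
w(P, q) = 572*P
(436181 + b(-707, -484))/(-471832 + w(-9, 617)) = (436181 - 484)/(-471832 + 572*(-9)) = 435697/(-471832 - 5148) = 435697/(-476980) = 435697*(-1/476980) = -435697/476980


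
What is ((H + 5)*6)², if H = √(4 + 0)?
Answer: 1764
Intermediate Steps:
H = 2 (H = √4 = 2)
((H + 5)*6)² = ((2 + 5)*6)² = (7*6)² = 42² = 1764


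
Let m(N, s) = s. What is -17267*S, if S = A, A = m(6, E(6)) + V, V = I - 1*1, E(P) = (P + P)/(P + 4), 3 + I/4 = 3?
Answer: -17267/5 ≈ -3453.4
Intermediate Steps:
I = 0 (I = -12 + 4*3 = -12 + 12 = 0)
E(P) = 2*P/(4 + P) (E(P) = (2*P)/(4 + P) = 2*P/(4 + P))
V = -1 (V = 0 - 1*1 = 0 - 1 = -1)
A = 1/5 (A = 2*6/(4 + 6) - 1 = 2*6/10 - 1 = 2*6*(1/10) - 1 = 6/5 - 1 = 1/5 ≈ 0.20000)
S = 1/5 ≈ 0.20000
-17267*S = -17267*1/5 = -17267/5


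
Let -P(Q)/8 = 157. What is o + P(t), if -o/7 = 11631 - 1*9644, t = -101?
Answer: -15165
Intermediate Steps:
P(Q) = -1256 (P(Q) = -8*157 = -1256)
o = -13909 (o = -7*(11631 - 1*9644) = -7*(11631 - 9644) = -7*1987 = -13909)
o + P(t) = -13909 - 1256 = -15165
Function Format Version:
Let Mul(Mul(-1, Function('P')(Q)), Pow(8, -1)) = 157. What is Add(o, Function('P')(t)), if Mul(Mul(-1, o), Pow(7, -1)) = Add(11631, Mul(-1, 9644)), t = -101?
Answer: -15165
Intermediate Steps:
Function('P')(Q) = -1256 (Function('P')(Q) = Mul(-8, 157) = -1256)
o = -13909 (o = Mul(-7, Add(11631, Mul(-1, 9644))) = Mul(-7, Add(11631, -9644)) = Mul(-7, 1987) = -13909)
Add(o, Function('P')(t)) = Add(-13909, -1256) = -15165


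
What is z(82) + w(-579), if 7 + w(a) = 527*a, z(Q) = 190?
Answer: -304950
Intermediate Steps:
w(a) = -7 + 527*a
z(82) + w(-579) = 190 + (-7 + 527*(-579)) = 190 + (-7 - 305133) = 190 - 305140 = -304950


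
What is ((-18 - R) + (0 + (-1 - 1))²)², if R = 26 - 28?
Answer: 144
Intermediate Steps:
R = -2
((-18 - R) + (0 + (-1 - 1))²)² = ((-18 - 1*(-2)) + (0 + (-1 - 1))²)² = ((-18 + 2) + (0 - 2)²)² = (-16 + (-2)²)² = (-16 + 4)² = (-12)² = 144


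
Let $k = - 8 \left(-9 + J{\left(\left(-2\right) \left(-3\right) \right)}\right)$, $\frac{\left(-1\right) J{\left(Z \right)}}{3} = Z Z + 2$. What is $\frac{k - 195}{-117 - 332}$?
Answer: $- \frac{789}{449} \approx -1.7572$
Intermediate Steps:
$J{\left(Z \right)} = -6 - 3 Z^{2}$ ($J{\left(Z \right)} = - 3 \left(Z Z + 2\right) = - 3 \left(Z^{2} + 2\right) = - 3 \left(2 + Z^{2}\right) = -6 - 3 Z^{2}$)
$k = 984$ ($k = - 8 \left(-9 - \left(6 + 3 \left(\left(-2\right) \left(-3\right)\right)^{2}\right)\right) = - 8 \left(-9 - \left(6 + 3 \cdot 6^{2}\right)\right) = - 8 \left(-9 - 114\right) = \left(-8\right) \left(-123\right) = 984$)
$\frac{k - 195}{-117 - 332} = \frac{984 - 195}{-117 - 332} = \frac{789}{-449} = 789 \left(- \frac{1}{449}\right) = - \frac{789}{449}$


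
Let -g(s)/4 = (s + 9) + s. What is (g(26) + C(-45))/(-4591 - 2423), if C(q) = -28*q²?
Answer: 28472/3507 ≈ 8.1186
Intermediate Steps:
g(s) = -36 - 8*s (g(s) = -4*((s + 9) + s) = -4*((9 + s) + s) = -4*(9 + 2*s) = -36 - 8*s)
(g(26) + C(-45))/(-4591 - 2423) = ((-36 - 8*26) - 28*(-45)²)/(-4591 - 2423) = ((-36 - 208) - 28*2025)/(-7014) = (-244 - 56700)*(-1/7014) = -56944*(-1/7014) = 28472/3507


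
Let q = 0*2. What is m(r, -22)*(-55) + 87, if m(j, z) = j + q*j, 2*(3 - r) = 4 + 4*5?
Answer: 582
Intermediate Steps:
q = 0
r = -9 (r = 3 - (4 + 4*5)/2 = 3 - (4 + 20)/2 = 3 - 1/2*24 = 3 - 12 = -9)
m(j, z) = j (m(j, z) = j + 0*j = j + 0 = j)
m(r, -22)*(-55) + 87 = -9*(-55) + 87 = 495 + 87 = 582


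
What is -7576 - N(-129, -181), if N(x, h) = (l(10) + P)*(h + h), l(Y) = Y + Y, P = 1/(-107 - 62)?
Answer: -57146/169 ≈ -338.14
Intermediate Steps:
P = -1/169 (P = 1/(-169) = -1/169 ≈ -0.0059172)
l(Y) = 2*Y
N(x, h) = 6758*h/169 (N(x, h) = (2*10 - 1/169)*(h + h) = (20 - 1/169)*(2*h) = 3379*(2*h)/169 = 6758*h/169)
-7576 - N(-129, -181) = -7576 - 6758*(-181)/169 = -7576 - 1*(-1223198/169) = -7576 + 1223198/169 = -57146/169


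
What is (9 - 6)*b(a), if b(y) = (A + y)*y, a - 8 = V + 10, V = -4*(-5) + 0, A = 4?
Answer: 4788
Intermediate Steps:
V = 20 (V = 20 + 0 = 20)
a = 38 (a = 8 + (20 + 10) = 8 + 30 = 38)
b(y) = y*(4 + y) (b(y) = (4 + y)*y = y*(4 + y))
(9 - 6)*b(a) = (9 - 6)*(38*(4 + 38)) = 3*(38*42) = 3*1596 = 4788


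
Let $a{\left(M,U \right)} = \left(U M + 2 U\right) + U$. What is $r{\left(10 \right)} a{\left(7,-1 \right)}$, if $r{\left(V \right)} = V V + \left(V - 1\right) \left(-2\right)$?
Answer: $-820$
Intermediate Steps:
$r{\left(V \right)} = 2 + V^{2} - 2 V$ ($r{\left(V \right)} = V^{2} + \left(-1 + V\right) \left(-2\right) = V^{2} - \left(-2 + 2 V\right) = 2 + V^{2} - 2 V$)
$a{\left(M,U \right)} = 3 U + M U$ ($a{\left(M,U \right)} = \left(M U + 2 U\right) + U = \left(2 U + M U\right) + U = 3 U + M U$)
$r{\left(10 \right)} a{\left(7,-1 \right)} = \left(2 + 10^{2} - 20\right) \left(- (3 + 7)\right) = \left(2 + 100 - 20\right) \left(\left(-1\right) 10\right) = 82 \left(-10\right) = -820$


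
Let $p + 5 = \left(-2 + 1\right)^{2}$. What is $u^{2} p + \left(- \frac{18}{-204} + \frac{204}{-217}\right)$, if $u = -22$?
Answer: $- \frac{14290093}{7378} \approx -1936.9$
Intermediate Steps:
$p = -4$ ($p = -5 + \left(-2 + 1\right)^{2} = -5 + \left(-1\right)^{2} = -5 + 1 = -4$)
$u^{2} p + \left(- \frac{18}{-204} + \frac{204}{-217}\right) = \left(-22\right)^{2} \left(-4\right) + \left(- \frac{18}{-204} + \frac{204}{-217}\right) = 484 \left(-4\right) + \left(\left(-18\right) \left(- \frac{1}{204}\right) + 204 \left(- \frac{1}{217}\right)\right) = -1936 + \left(\frac{3}{34} - \frac{204}{217}\right) = -1936 - \frac{6285}{7378} = - \frac{14290093}{7378}$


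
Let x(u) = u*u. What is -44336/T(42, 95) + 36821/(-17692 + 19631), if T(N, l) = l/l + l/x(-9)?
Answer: -434805458/21329 ≈ -20386.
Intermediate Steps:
x(u) = u²
T(N, l) = 1 + l/81 (T(N, l) = l/l + l/((-9)²) = 1 + l/81)
-44336/T(42, 95) + 36821/(-17692 + 19631) = -44336/(1 + (1/81)*95) + 36821/(-17692 + 19631) = -44336/(1 + 95/81) + 36821/1939 = -44336/176/81 + 36821*(1/1939) = -44336*81/176 + 36821/1939 = -224451/11 + 36821/1939 = -434805458/21329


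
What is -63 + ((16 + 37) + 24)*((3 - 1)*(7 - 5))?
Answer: 245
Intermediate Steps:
-63 + ((16 + 37) + 24)*((3 - 1)*(7 - 5)) = -63 + (53 + 24)*(2*2) = -63 + 77*4 = -63 + 308 = 245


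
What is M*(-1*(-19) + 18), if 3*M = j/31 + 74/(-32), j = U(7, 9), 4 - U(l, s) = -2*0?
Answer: -13357/496 ≈ -26.929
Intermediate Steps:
U(l, s) = 4 (U(l, s) = 4 - (-2)*0 = 4 - 1*0 = 4 + 0 = 4)
j = 4
M = -361/496 (M = (4/31 + 74/(-32))/3 = (4*(1/31) + 74*(-1/32))/3 = (4/31 - 37/16)/3 = (⅓)*(-1083/496) = -361/496 ≈ -0.72782)
M*(-1*(-19) + 18) = -361*(-1*(-19) + 18)/496 = -361*(19 + 18)/496 = -361/496*37 = -13357/496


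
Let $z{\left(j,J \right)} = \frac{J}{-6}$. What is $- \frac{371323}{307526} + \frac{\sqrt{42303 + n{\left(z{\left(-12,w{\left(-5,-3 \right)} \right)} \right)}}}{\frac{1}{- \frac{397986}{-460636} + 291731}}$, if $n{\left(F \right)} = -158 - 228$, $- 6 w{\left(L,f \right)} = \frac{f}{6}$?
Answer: $- \frac{371323}{307526} + \frac{67191099451 \sqrt{41917}}{230318} \approx 5.9728 \cdot 10^{7}$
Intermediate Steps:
$w{\left(L,f \right)} = - \frac{f}{36}$ ($w{\left(L,f \right)} = - \frac{f \frac{1}{6}}{6} = - \frac{\frac{1}{6} f}{6} = - \frac{f}{36}$)
$z{\left(j,J \right)} = - \frac{J}{6}$ ($z{\left(j,J \right)} = J \left(- \frac{1}{6}\right) = - \frac{J}{6}$)
$n{\left(F \right)} = -386$
$- \frac{371323}{307526} + \frac{\sqrt{42303 + n{\left(z{\left(-12,w{\left(-5,-3 \right)} \right)} \right)}}}{\frac{1}{- \frac{397986}{-460636} + 291731}} = - \frac{371323}{307526} + \frac{\sqrt{42303 - 386}}{\frac{1}{- \frac{397986}{-460636} + 291731}} = \left(-371323\right) \frac{1}{307526} + \frac{\sqrt{41917}}{\frac{1}{\left(-397986\right) \left(- \frac{1}{460636}\right) + 291731}} = - \frac{371323}{307526} + \frac{\sqrt{41917}}{\frac{1}{\frac{198993}{230318} + 291731}} = - \frac{371323}{307526} + \frac{\sqrt{41917}}{\frac{1}{\frac{67191099451}{230318}}} = - \frac{371323}{307526} + \frac{\sqrt{41917}}{\frac{230318}{67191099451}} = - \frac{371323}{307526} + \sqrt{41917} \cdot \frac{67191099451}{230318} = - \frac{371323}{307526} + \frac{67191099451 \sqrt{41917}}{230318}$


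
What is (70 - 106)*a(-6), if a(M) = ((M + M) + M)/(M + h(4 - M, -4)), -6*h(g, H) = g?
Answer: -1944/23 ≈ -84.522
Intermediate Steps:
h(g, H) = -g/6
a(M) = 3*M/(-2/3 + 7*M/6) (a(M) = ((M + M) + M)/(M - (4 - M)/6) = (2*M + M)/(M + (-2/3 + M/6)) = (3*M)/(-2/3 + 7*M/6) = 3*M/(-2/3 + 7*M/6))
(70 - 106)*a(-6) = (70 - 106)*(18*(-6)/(-4 + 7*(-6))) = -648*(-6)/(-4 - 42) = -648*(-6)/(-46) = -648*(-6)*(-1)/46 = -36*54/23 = -1944/23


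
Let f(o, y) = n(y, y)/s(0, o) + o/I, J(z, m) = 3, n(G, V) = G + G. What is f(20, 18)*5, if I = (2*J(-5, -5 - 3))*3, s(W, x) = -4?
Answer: -355/9 ≈ -39.444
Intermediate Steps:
n(G, V) = 2*G
I = 18 (I = (2*3)*3 = 6*3 = 18)
f(o, y) = -y/2 + o/18 (f(o, y) = (2*y)/(-4) + o/18 = (2*y)*(-¼) + o*(1/18) = -y/2 + o/18)
f(20, 18)*5 = (-½*18 + (1/18)*20)*5 = (-9 + 10/9)*5 = -71/9*5 = -355/9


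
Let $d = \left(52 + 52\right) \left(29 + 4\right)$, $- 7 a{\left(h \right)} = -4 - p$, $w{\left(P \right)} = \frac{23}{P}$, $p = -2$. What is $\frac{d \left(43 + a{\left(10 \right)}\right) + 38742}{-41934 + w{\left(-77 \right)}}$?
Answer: $- \frac{14421990}{3228941} \approx -4.4665$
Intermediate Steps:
$a{\left(h \right)} = \frac{2}{7}$ ($a{\left(h \right)} = - \frac{-4 - -2}{7} = - \frac{-4 + 2}{7} = \left(- \frac{1}{7}\right) \left(-2\right) = \frac{2}{7}$)
$d = 3432$ ($d = 104 \cdot 33 = 3432$)
$\frac{d \left(43 + a{\left(10 \right)}\right) + 38742}{-41934 + w{\left(-77 \right)}} = \frac{3432 \left(43 + \frac{2}{7}\right) + 38742}{-41934 + \frac{23}{-77}} = \frac{3432 \cdot \frac{303}{7} + 38742}{-41934 + 23 \left(- \frac{1}{77}\right)} = \frac{\frac{1039896}{7} + 38742}{-41934 - \frac{23}{77}} = \frac{1311090}{7 \left(- \frac{3228941}{77}\right)} = \frac{1311090}{7} \left(- \frac{77}{3228941}\right) = - \frac{14421990}{3228941}$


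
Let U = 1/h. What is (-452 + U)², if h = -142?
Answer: 4119714225/20164 ≈ 2.0431e+5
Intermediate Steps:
U = -1/142 (U = 1/(-142) = -1/142 ≈ -0.0070423)
(-452 + U)² = (-452 - 1/142)² = (-64185/142)² = 4119714225/20164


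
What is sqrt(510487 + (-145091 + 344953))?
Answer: sqrt(710349) ≈ 842.82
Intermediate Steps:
sqrt(510487 + (-145091 + 344953)) = sqrt(510487 + 199862) = sqrt(710349)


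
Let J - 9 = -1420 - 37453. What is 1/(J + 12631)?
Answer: -1/26233 ≈ -3.8120e-5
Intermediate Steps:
J = -38864 (J = 9 + (-1420 - 37453) = 9 - 38873 = -38864)
1/(J + 12631) = 1/(-38864 + 12631) = 1/(-26233) = -1/26233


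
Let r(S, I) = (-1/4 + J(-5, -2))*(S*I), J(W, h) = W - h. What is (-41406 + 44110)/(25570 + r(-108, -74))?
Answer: -676/101 ≈ -6.6931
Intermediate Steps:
r(S, I) = -13*I*S/4 (r(S, I) = (-1/4 + (-5 - 1*(-2)))*(S*I) = (-1*¼ + (-5 + 2))*(I*S) = (-¼ - 3)*(I*S) = -13*I*S/4)
(-41406 + 44110)/(25570 + r(-108, -74)) = (-41406 + 44110)/(25570 - 13/4*(-74)*(-108)) = 2704/(25570 - 25974) = 2704/(-404) = 2704*(-1/404) = -676/101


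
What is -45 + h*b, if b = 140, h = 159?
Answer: 22215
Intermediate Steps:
-45 + h*b = -45 + 159*140 = -45 + 22260 = 22215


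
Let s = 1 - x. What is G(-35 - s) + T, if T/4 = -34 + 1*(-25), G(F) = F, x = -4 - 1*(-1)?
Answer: -275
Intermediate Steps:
x = -3 (x = -4 + 1 = -3)
s = 4 (s = 1 - 1*(-3) = 1 + 3 = 4)
T = -236 (T = 4*(-34 + 1*(-25)) = 4*(-34 - 25) = 4*(-59) = -236)
G(-35 - s) + T = (-35 - 1*4) - 236 = (-35 - 4) - 236 = -39 - 236 = -275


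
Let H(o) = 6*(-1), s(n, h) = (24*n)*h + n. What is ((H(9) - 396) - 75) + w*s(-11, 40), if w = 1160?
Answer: -12262837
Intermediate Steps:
s(n, h) = n + 24*h*n (s(n, h) = 24*h*n + n = n + 24*h*n)
H(o) = -6
((H(9) - 396) - 75) + w*s(-11, 40) = ((-6 - 396) - 75) + 1160*(-11*(1 + 24*40)) = (-402 - 75) + 1160*(-11*(1 + 960)) = -477 + 1160*(-11*961) = -477 + 1160*(-10571) = -477 - 12262360 = -12262837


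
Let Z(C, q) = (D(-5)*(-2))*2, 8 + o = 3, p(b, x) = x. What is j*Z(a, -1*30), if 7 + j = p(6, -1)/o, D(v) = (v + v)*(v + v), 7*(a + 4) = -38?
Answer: 2720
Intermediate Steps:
a = -66/7 (a = -4 + (1/7)*(-38) = -4 - 38/7 = -66/7 ≈ -9.4286)
D(v) = 4*v**2 (D(v) = (2*v)*(2*v) = 4*v**2)
o = -5 (o = -8 + 3 = -5)
Z(C, q) = -400 (Z(C, q) = ((4*(-5)**2)*(-2))*2 = ((4*25)*(-2))*2 = (100*(-2))*2 = -200*2 = -400)
j = -34/5 (j = -7 - 1/(-5) = -7 - 1*(-1/5) = -7 + 1/5 = -34/5 ≈ -6.8000)
j*Z(a, -1*30) = -34/5*(-400) = 2720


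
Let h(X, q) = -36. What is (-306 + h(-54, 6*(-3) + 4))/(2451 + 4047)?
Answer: -1/19 ≈ -0.052632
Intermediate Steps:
(-306 + h(-54, 6*(-3) + 4))/(2451 + 4047) = (-306 - 36)/(2451 + 4047) = -342/6498 = -342*1/6498 = -1/19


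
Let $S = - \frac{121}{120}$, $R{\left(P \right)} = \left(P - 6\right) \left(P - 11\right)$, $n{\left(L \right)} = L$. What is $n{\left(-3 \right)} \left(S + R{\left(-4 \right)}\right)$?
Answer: $- \frac{17879}{40} \approx -446.98$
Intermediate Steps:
$R{\left(P \right)} = \left(-11 + P\right) \left(-6 + P\right)$ ($R{\left(P \right)} = \left(-6 + P\right) \left(-11 + P\right) = \left(-11 + P\right) \left(-6 + P\right)$)
$S = - \frac{121}{120}$ ($S = \left(-121\right) \frac{1}{120} = - \frac{121}{120} \approx -1.0083$)
$n{\left(-3 \right)} \left(S + R{\left(-4 \right)}\right) = - 3 \left(- \frac{121}{120} + \left(66 + \left(-4\right)^{2} - -68\right)\right) = - 3 \left(- \frac{121}{120} + \left(66 + 16 + 68\right)\right) = - 3 \left(- \frac{121}{120} + 150\right) = \left(-3\right) \frac{17879}{120} = - \frac{17879}{40}$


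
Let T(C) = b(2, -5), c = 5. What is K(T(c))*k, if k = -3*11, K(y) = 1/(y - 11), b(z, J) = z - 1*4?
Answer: 33/13 ≈ 2.5385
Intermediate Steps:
b(z, J) = -4 + z (b(z, J) = z - 4 = -4 + z)
T(C) = -2 (T(C) = -4 + 2 = -2)
K(y) = 1/(-11 + y)
k = -33
K(T(c))*k = -33/(-11 - 2) = -33/(-13) = -1/13*(-33) = 33/13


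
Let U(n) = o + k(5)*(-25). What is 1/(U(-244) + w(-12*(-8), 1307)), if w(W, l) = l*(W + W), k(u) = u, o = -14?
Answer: 1/250805 ≈ 3.9872e-6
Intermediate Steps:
w(W, l) = 2*W*l (w(W, l) = l*(2*W) = 2*W*l)
U(n) = -139 (U(n) = -14 + 5*(-25) = -14 - 125 = -139)
1/(U(-244) + w(-12*(-8), 1307)) = 1/(-139 + 2*(-12*(-8))*1307) = 1/(-139 + 2*96*1307) = 1/(-139 + 250944) = 1/250805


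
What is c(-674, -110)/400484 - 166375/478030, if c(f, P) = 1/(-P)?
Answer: -104705104671/300839575960 ≈ -0.34804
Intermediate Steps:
c(f, P) = -1/P
c(-674, -110)/400484 - 166375/478030 = -1/(-110)/400484 - 166375/478030 = -1*(-1/110)*(1/400484) - 166375*1/478030 = (1/110)*(1/400484) - 33275/95606 = 1/44053240 - 33275/95606 = -104705104671/300839575960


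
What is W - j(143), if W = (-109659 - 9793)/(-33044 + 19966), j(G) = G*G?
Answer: -133656285/6539 ≈ -20440.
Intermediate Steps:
j(G) = G²
W = 59726/6539 (W = -119452/(-13078) = -119452*(-1/13078) = 59726/6539 ≈ 9.1338)
W - j(143) = 59726/6539 - 1*143² = 59726/6539 - 1*20449 = 59726/6539 - 20449 = -133656285/6539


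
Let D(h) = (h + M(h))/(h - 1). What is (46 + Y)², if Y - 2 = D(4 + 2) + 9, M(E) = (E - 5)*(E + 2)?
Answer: 89401/25 ≈ 3576.0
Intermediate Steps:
M(E) = (-5 + E)*(2 + E)
D(h) = (-10 + h² - 2*h)/(-1 + h) (D(h) = (h + (-10 + h² - 3*h))/(h - 1) = (-10 + h² - 2*h)/(-1 + h))
Y = 69/5 (Y = 2 + ((-10 + (4 + 2)² - 2*(4 + 2))/(-1 + (4 + 2)) + 9) = 2 + ((-10 + 6² - 2*6)/(-1 + 6) + 9) = 2 + ((-10 + 36 - 12)/5 + 9) = 2 + ((⅕)*14 + 9) = 2 + (14/5 + 9) = 2 + 59/5 = 69/5 ≈ 13.800)
(46 + Y)² = (46 + 69/5)² = (299/5)² = 89401/25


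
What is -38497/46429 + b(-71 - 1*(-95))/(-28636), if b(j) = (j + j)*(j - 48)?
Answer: -262228471/332385211 ≈ -0.78893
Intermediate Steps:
b(j) = 2*j*(-48 + j) (b(j) = (2*j)*(-48 + j) = 2*j*(-48 + j))
-38497/46429 + b(-71 - 1*(-95))/(-28636) = -38497/46429 + (2*(-71 - 1*(-95))*(-48 + (-71 - 1*(-95))))/(-28636) = -38497*1/46429 + (2*(-71 + 95)*(-48 + (-71 + 95)))*(-1/28636) = -38497/46429 + (2*24*(-48 + 24))*(-1/28636) = -38497/46429 + (2*24*(-24))*(-1/28636) = -38497/46429 - 1152*(-1/28636) = -38497/46429 + 288/7159 = -262228471/332385211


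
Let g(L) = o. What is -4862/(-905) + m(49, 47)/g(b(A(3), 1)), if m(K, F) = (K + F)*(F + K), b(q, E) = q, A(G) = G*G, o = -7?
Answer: -8306446/6335 ≈ -1311.2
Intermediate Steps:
A(G) = G**2
g(L) = -7
m(K, F) = (F + K)**2 (m(K, F) = (F + K)*(F + K) = (F + K)**2)
-4862/(-905) + m(49, 47)/g(b(A(3), 1)) = -4862/(-905) + (47 + 49)**2/(-7) = -4862*(-1/905) + 96**2*(-1/7) = 4862/905 + 9216*(-1/7) = 4862/905 - 9216/7 = -8306446/6335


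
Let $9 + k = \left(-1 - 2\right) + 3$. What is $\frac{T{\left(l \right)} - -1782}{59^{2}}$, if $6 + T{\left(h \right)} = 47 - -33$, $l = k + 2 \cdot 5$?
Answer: $\frac{1856}{3481} \approx 0.53318$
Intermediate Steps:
$k = -9$ ($k = -9 + \left(\left(-1 - 2\right) + 3\right) = -9 + \left(-3 + 3\right) = -9 + 0 = -9$)
$l = 1$ ($l = -9 + 2 \cdot 5 = -9 + 10 = 1$)
$T{\left(h \right)} = 74$ ($T{\left(h \right)} = -6 + \left(47 - -33\right) = -6 + \left(47 + 33\right) = -6 + 80 = 74$)
$\frac{T{\left(l \right)} - -1782}{59^{2}} = \frac{74 - -1782}{59^{2}} = \frac{74 + 1782}{3481} = 1856 \cdot \frac{1}{3481} = \frac{1856}{3481}$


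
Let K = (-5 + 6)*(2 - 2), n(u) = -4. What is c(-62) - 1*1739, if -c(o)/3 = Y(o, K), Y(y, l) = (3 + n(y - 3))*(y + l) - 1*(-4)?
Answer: -1937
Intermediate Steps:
K = 0 (K = 1*0 = 0)
Y(y, l) = 4 - l - y (Y(y, l) = (3 - 4)*(y + l) - 1*(-4) = -(l + y) + 4 = (-l - y) + 4 = 4 - l - y)
c(o) = -12 + 3*o (c(o) = -3*(4 - 1*0 - o) = -3*(4 + 0 - o) = -3*(4 - o) = -12 + 3*o)
c(-62) - 1*1739 = (-12 + 3*(-62)) - 1*1739 = (-12 - 186) - 1739 = -198 - 1739 = -1937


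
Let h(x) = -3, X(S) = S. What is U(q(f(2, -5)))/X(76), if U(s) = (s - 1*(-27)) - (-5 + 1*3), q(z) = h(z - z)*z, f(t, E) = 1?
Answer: 13/38 ≈ 0.34211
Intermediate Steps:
q(z) = -3*z
U(s) = 29 + s (U(s) = (s + 27) - (-5 + 3) = (27 + s) - 1*(-2) = (27 + s) + 2 = 29 + s)
U(q(f(2, -5)))/X(76) = (29 - 3*1)/76 = (29 - 3)*(1/76) = 26*(1/76) = 13/38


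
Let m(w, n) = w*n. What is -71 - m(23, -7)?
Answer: 90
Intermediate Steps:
m(w, n) = n*w
-71 - m(23, -7) = -71 - (-7)*23 = -71 - 1*(-161) = -71 + 161 = 90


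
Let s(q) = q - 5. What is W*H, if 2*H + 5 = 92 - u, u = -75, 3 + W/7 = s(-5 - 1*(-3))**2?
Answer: 26082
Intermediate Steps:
s(q) = -5 + q
W = 322 (W = -21 + 7*(-5 + (-5 - 1*(-3)))**2 = -21 + 7*(-5 + (-5 + 3))**2 = -21 + 7*(-5 - 2)**2 = -21 + 7*(-7)**2 = -21 + 7*49 = -21 + 343 = 322)
H = 81 (H = -5/2 + (92 - 1*(-75))/2 = -5/2 + (92 + 75)/2 = -5/2 + (1/2)*167 = -5/2 + 167/2 = 81)
W*H = 322*81 = 26082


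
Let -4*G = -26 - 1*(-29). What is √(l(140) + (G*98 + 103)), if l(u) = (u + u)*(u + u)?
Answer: √313718/2 ≈ 280.05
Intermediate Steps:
l(u) = 4*u² (l(u) = (2*u)*(2*u) = 4*u²)
G = -¾ (G = -(-26 - 1*(-29))/4 = -(-26 + 29)/4 = -¼*3 = -¾ ≈ -0.75000)
√(l(140) + (G*98 + 103)) = √(4*140² + (-¾*98 + 103)) = √(4*19600 + (-147/2 + 103)) = √(78400 + 59/2) = √(156859/2) = √313718/2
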